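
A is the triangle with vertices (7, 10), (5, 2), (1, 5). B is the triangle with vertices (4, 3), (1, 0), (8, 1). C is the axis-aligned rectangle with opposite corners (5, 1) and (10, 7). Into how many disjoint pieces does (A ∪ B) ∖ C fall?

(A ∪ B) ∖ C is a single connected region.

1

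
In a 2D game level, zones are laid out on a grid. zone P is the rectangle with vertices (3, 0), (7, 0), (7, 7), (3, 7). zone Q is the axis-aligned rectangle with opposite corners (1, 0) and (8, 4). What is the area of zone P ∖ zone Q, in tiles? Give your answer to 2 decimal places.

|zone P∩zone Q|: x∈[3,7], y∈[0,4] → 4·4 = 16.
|zone P| = 28.
|zone P ∖ zone Q| = |zone P| − |zone P∩zone Q| = 28 − 16 = 12.00.

12.00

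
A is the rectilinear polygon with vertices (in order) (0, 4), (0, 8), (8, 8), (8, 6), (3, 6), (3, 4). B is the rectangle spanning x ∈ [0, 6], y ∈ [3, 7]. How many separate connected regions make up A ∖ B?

1

A ∖ B is a single connected region.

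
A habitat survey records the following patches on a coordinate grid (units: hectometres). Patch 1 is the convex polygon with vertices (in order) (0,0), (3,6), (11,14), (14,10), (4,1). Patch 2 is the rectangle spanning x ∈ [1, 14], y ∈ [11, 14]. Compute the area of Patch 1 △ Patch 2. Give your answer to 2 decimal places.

|Patch 1| = 68, |Patch 2| = 39, |Patch 1∩Patch 2| = 7.875.
|Patch 1 △ Patch 2| = |Patch 1| + |Patch 2| − 2·|Patch 1∩Patch 2| = 68 + 39 − 15.75 = 91.25.

91.25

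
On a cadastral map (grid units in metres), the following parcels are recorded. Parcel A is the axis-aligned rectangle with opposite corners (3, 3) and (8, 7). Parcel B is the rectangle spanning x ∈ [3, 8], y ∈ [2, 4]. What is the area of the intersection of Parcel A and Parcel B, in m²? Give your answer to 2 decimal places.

|Parcel A∩Parcel B|: x∈[3,8], y∈[3,4] → 5·1 = 5.

5.00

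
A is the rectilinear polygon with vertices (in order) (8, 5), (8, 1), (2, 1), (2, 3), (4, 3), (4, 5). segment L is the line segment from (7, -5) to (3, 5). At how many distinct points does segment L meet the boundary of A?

2

The segment meets the boundary at (3.8,3), (4.6,1).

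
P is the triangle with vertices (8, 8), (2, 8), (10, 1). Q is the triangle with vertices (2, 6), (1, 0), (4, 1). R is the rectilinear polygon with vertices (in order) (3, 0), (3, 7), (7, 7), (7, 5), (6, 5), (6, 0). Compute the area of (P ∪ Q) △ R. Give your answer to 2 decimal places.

38.52

|P ∪ Q| = 29.5.
|(P ∪ Q) ∩ R| = 6.9881.
|(P ∪ Q) △ R| = 29.5 + 23 − 13.9762 = 38.52.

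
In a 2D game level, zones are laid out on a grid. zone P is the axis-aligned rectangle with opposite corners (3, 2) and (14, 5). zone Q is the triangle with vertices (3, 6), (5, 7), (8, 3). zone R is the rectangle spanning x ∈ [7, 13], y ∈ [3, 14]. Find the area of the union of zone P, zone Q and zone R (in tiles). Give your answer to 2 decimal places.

90.67

By inclusion–exclusion:
Individual areas: |zone P| = 33, |zone Q| = 5.5, |zone R| = 66.
|zone P∩zone Q| = 1.8333.
|zone P∩zone R|: x∈[7,13], y∈[3,5] → 6·2 = 12.
|zone Q∩zone R| = 0.3667.
|zone P∩zone Q∩zone R| = 0.3667.
|zone P ∪ zone Q ∪ zone R| = 104.5 − 14.2 + 0.3667 = 90.67.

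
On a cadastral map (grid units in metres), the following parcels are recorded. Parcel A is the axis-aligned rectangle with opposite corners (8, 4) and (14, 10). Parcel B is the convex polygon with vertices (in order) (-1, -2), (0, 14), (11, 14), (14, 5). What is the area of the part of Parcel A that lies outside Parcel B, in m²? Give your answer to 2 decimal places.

5.24

|Parcel A| = 36, |Parcel A∩Parcel B| = 30.7619.
|Parcel A ∖ Parcel B| = |Parcel A| − |Parcel A∩Parcel B| = 36 − 30.7619 = 5.24.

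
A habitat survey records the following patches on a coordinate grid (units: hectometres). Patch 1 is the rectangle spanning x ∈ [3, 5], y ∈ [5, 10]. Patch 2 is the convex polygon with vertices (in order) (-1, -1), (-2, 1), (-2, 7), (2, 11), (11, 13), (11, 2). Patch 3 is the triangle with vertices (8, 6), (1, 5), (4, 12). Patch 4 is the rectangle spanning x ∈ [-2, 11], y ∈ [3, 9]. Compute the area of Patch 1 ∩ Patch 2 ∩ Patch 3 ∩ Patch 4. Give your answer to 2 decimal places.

7.14

The intersection is the polygon with vertices (5,5.571), (3,5.286), (3,9), (5,9).
By the shoelace formula its area is 7.14.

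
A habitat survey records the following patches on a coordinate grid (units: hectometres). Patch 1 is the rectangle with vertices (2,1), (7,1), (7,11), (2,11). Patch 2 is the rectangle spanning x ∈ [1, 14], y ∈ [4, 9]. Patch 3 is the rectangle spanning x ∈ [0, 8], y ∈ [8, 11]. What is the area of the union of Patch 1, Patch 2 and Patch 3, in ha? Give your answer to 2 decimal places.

By inclusion–exclusion:
Individual areas: |Patch 1| = 50, |Patch 2| = 65, |Patch 3| = 24.
|Patch 1∩Patch 2|: x∈[2,7], y∈[4,9] → 5·5 = 25.
|Patch 1∩Patch 3|: x∈[2,7], y∈[8,11] → 5·3 = 15.
|Patch 2∩Patch 3|: x∈[1,8], y∈[8,9] → 7·1 = 7.
|Patch 1∩Patch 2∩Patch 3| = 5.
|Patch 1 ∪ Patch 2 ∪ Patch 3| = 139 − 47 + 5 = 97.00.

97.00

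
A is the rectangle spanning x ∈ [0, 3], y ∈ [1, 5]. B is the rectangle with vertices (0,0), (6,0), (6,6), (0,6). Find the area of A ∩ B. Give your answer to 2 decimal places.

12.00

|A∩B|: x∈[0,3], y∈[1,5] → 3·4 = 12.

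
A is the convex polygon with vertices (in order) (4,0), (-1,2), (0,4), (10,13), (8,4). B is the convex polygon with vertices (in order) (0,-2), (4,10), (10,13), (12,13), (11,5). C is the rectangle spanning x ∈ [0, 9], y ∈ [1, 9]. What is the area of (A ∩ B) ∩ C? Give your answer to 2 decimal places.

41.17

|A ∩ B| = 49.5818.
|(A ∩ B) ∩ C| = 41.17.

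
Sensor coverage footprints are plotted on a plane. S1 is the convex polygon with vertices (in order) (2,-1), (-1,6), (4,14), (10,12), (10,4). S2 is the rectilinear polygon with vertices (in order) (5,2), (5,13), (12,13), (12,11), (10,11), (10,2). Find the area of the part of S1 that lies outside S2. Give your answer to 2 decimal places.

58.20

|S1| = 108.5, |S1∩S2| = 50.3.
|S1 ∖ S2| = |S1| − |S1∩S2| = 108.5 − 50.3 = 58.20.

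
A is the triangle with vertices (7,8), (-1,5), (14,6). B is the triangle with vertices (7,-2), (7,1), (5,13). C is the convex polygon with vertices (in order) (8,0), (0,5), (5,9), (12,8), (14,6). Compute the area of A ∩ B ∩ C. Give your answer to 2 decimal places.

The intersection is the polygon with vertices (6.253,5.484), (6.004,5.467), (5.73,7.524), (5.902,7.588).
By the shoelace formula its area is 0.45.

0.45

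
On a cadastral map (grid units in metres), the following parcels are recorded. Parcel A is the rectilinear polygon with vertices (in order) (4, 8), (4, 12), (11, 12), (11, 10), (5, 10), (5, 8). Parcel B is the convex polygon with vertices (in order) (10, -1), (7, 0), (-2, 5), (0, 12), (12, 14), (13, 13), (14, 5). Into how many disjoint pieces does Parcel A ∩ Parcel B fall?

1

Parcel A ∩ Parcel B is a single connected region.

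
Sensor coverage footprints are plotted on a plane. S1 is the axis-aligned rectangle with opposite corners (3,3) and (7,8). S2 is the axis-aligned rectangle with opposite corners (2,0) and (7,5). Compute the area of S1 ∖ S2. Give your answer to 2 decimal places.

|S1∩S2|: x∈[3,7], y∈[3,5] → 4·2 = 8.
|S1| = 20.
|S1 ∖ S2| = |S1| − |S1∩S2| = 20 − 8 = 12.00.

12.00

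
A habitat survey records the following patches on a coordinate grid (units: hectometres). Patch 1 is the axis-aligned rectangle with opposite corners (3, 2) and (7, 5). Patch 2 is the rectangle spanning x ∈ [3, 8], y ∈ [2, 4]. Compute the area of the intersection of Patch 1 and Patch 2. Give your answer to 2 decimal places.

|Patch 1∩Patch 2|: x∈[3,7], y∈[2,4] → 4·2 = 8.

8.00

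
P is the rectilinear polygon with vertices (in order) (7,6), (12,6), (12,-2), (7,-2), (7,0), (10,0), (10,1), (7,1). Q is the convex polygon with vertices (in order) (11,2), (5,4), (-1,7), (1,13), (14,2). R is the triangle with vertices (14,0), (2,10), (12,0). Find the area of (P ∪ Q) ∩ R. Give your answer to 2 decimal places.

8.33

The region (P ∪ Q) ∩ R is the polygon with vertices (12,0), (2,10), (12,1.667).
By the shoelace formula its area is 8.33.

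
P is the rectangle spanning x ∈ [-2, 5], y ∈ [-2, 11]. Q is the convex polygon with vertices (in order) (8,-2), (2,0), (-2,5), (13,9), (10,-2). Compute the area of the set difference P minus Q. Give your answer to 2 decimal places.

|P| = 91, |P∩Q| = 33.0333.
|P ∖ Q| = |P| − |P∩Q| = 91 − 33.0333 = 57.97.

57.97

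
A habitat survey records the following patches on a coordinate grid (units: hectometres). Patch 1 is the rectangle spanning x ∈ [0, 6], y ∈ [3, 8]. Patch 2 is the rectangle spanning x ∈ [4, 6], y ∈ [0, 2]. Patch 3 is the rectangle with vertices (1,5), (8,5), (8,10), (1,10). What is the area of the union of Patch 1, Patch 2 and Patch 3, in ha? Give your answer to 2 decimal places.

By inclusion–exclusion:
Individual areas: |Patch 1| = 30, |Patch 2| = 4, |Patch 3| = 35.
|Patch 1∩Patch 2| = 0 (no overlap).
|Patch 1∩Patch 3|: x∈[1,6], y∈[5,8] → 5·3 = 15.
|Patch 2∩Patch 3| = 0 (no overlap).
|Patch 1∩Patch 2∩Patch 3| = 0.
|Patch 1 ∪ Patch 2 ∪ Patch 3| = 69 − 15 + 0 = 54.00.

54.00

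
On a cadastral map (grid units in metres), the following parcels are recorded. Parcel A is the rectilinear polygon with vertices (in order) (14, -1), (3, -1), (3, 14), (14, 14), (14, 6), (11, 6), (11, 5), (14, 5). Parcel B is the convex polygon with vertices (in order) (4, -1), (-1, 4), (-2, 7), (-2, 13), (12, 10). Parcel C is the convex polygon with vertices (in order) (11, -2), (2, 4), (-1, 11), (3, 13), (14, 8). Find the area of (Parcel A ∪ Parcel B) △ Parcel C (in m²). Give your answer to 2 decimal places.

|Parcel A ∪ Parcel B| = 210.8214.
|(Parcel A ∪ Parcel B) ∩ Parcel C| = 119.0464.
|(Parcel A ∪ Parcel B) △ Parcel C| = 210.8214 + 123 − 238.0929 = 95.73.

95.73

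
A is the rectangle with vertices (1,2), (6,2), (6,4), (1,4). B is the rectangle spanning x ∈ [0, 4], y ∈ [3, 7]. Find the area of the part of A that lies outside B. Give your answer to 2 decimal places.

|A∩B|: x∈[1,4], y∈[3,4] → 3·1 = 3.
|A| = 10.
|A ∖ B| = |A| − |A∩B| = 10 − 3 = 7.00.

7.00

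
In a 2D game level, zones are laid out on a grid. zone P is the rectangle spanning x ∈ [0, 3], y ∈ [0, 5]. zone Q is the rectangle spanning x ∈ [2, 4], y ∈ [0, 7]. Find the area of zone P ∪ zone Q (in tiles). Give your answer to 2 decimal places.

By inclusion–exclusion:
Individual areas: |zone P| = 15, |zone Q| = 14.
|zone P∩zone Q|: x∈[2,3], y∈[0,5] → 1·5 = 5.
|zone P ∪ zone Q| = 29 − 5 = 24.00.

24.00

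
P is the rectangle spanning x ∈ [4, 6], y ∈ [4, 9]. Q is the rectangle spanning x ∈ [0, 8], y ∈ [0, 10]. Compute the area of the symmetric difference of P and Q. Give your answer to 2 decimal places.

70.00

|P∩Q|: x∈[4,6], y∈[4,9] → 2·5 = 10.
|P △ Q| = |P| + |Q| − 2·|P∩Q| = 10 + 80 − 20 = 70.00.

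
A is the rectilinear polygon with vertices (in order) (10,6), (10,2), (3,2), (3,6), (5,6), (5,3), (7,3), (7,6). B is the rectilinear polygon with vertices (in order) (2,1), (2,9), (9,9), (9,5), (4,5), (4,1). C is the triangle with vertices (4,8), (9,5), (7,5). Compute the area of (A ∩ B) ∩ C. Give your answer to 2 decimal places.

1.17

The region (A ∩ B) ∩ C is the polygon with vertices (7.333,6), (9,5), (7,5), (7,6).
By the shoelace formula its area is 1.17.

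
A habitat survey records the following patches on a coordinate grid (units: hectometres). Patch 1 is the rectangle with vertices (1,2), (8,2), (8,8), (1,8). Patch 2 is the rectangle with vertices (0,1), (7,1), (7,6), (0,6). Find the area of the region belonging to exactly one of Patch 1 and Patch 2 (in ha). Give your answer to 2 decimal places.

|Patch 1∩Patch 2|: x∈[1,7], y∈[2,6] → 6·4 = 24.
|Patch 1 △ Patch 2| = |Patch 1| + |Patch 2| − 2·|Patch 1∩Patch 2| = 42 + 35 − 48 = 29.00.

29.00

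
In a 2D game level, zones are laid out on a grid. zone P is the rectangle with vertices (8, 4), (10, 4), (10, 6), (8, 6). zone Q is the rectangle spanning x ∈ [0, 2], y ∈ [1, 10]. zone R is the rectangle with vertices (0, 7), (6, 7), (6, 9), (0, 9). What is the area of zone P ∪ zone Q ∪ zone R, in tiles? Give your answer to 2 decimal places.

30.00

By inclusion–exclusion:
Individual areas: |zone P| = 4, |zone Q| = 18, |zone R| = 12.
|zone P∩zone Q| = 0 (no overlap).
|zone P∩zone R| = 0 (no overlap).
|zone Q∩zone R|: x∈[0,2], y∈[7,9] → 2·2 = 4.
|zone P∩zone Q∩zone R| = 0.
|zone P ∪ zone Q ∪ zone R| = 34 − 4 + 0 = 30.00.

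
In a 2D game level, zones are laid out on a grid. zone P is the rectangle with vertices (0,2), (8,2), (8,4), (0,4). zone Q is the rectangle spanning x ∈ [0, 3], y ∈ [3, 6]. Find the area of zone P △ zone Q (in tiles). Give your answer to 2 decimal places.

19.00

|zone P∩zone Q|: x∈[0,3], y∈[3,4] → 3·1 = 3.
|zone P △ zone Q| = |zone P| + |zone Q| − 2·|zone P∩zone Q| = 16 + 9 − 6 = 19.00.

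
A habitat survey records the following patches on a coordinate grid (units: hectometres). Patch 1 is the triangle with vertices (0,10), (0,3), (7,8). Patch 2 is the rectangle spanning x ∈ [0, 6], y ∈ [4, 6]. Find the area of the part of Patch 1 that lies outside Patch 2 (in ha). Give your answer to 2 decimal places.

18.90

|Patch 1| = 24.5, |Patch 1∩Patch 2| = 5.6.
|Patch 1 ∖ Patch 2| = |Patch 1| − |Patch 1∩Patch 2| = 24.5 − 5.6 = 18.90.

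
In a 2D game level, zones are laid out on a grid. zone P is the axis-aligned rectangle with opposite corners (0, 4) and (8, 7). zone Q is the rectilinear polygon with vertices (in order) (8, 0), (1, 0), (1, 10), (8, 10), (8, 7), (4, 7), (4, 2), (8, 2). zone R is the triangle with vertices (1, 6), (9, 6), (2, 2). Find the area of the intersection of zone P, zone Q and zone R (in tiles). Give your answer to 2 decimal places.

5.50

The intersection is the polygon with vertices (4,4), (1.5,4), (1,6), (4,6).
By the shoelace formula its area is 5.50.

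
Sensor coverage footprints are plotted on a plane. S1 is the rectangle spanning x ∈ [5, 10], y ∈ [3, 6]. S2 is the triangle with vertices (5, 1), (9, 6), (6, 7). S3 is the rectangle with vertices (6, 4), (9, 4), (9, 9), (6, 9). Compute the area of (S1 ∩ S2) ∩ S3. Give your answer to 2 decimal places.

The region (S1 ∩ S2) ∩ S3 is the polygon with vertices (7.4,4), (6,4), (6,6), (9,6).
By the shoelace formula its area is 4.40.

4.40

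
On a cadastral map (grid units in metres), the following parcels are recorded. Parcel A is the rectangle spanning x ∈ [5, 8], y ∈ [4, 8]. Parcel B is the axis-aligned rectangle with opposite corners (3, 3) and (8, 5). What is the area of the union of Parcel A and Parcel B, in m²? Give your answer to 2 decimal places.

By inclusion–exclusion:
Individual areas: |Parcel A| = 12, |Parcel B| = 10.
|Parcel A∩Parcel B|: x∈[5,8], y∈[4,5] → 3·1 = 3.
|Parcel A ∪ Parcel B| = 22 − 3 = 19.00.

19.00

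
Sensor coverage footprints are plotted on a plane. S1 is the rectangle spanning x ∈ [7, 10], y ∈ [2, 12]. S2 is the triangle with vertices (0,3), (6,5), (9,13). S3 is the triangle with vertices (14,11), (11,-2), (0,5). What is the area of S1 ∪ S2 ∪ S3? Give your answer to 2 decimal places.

98.90

By inclusion–exclusion:
Individual areas: |S1| = 30, |S2| = 21, |S3| = 82.
|S1∩S2| = 2.8486.
|S1∩S3| = 19.9286.
|S2∩S3| = 11.3433.
|S1∩S2∩S3| = 0.0248.
|S1 ∪ S2 ∪ S3| = 133 − 34.1204 + 0.0248 = 98.90.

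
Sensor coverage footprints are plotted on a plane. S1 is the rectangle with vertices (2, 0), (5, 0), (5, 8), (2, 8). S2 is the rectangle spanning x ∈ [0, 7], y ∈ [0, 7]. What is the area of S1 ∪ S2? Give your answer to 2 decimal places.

By inclusion–exclusion:
Individual areas: |S1| = 24, |S2| = 49.
|S1∩S2|: x∈[2,5], y∈[0,7] → 3·7 = 21.
|S1 ∪ S2| = 73 − 21 = 52.00.

52.00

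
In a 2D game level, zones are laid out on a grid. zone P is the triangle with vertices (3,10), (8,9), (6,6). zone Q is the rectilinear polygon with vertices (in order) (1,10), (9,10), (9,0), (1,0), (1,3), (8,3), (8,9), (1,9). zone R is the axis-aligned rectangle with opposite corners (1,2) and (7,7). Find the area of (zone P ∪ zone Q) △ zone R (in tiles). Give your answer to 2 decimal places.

|zone P ∪ zone Q| = 44.375.
|(zone P ∪ zone Q) ∩ zone R| = 6.7083.
|(zone P ∪ zone Q) △ zone R| = 44.375 + 30 − 13.4167 = 60.96.

60.96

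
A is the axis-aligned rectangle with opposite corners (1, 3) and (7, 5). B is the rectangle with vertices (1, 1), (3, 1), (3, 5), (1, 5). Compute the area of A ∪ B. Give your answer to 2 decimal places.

16.00

By inclusion–exclusion:
Individual areas: |A| = 12, |B| = 8.
|A∩B|: x∈[1,3], y∈[3,5] → 2·2 = 4.
|A ∪ B| = 20 − 4 = 16.00.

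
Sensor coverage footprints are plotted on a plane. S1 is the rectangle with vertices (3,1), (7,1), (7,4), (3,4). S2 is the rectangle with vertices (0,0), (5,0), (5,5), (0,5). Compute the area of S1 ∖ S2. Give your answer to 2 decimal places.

6.00

|S1∩S2|: x∈[3,5], y∈[1,4] → 2·3 = 6.
|S1| = 12.
|S1 ∖ S2| = |S1| − |S1∩S2| = 12 − 6 = 6.00.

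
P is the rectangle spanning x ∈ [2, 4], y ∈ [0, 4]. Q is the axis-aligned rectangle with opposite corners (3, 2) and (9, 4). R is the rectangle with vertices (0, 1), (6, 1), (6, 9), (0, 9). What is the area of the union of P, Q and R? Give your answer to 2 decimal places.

By inclusion–exclusion:
Individual areas: |P| = 8, |Q| = 12, |R| = 48.
|P∩Q|: x∈[3,4], y∈[2,4] → 1·2 = 2.
|P∩R|: x∈[2,4], y∈[1,4] → 2·3 = 6.
|Q∩R|: x∈[3,6], y∈[2,4] → 3·2 = 6.
|P∩Q∩R| = 2.
|P ∪ Q ∪ R| = 68 − 14 + 2 = 56.00.

56.00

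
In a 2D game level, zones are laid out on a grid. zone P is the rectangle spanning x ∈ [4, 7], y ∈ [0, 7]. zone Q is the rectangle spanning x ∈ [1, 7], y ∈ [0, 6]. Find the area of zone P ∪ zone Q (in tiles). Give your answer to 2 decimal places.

39.00

By inclusion–exclusion:
Individual areas: |zone P| = 21, |zone Q| = 36.
|zone P∩zone Q|: x∈[4,7], y∈[0,6] → 3·6 = 18.
|zone P ∪ zone Q| = 57 − 18 = 39.00.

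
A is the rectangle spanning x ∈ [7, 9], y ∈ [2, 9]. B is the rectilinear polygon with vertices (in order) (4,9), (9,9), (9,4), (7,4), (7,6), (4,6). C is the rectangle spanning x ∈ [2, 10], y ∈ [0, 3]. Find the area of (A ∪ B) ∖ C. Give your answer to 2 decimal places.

21.00

|A ∪ B| = 23.
|(A ∪ B) ∩ C| = 2.
|(A ∪ B) ∖ C| = 23 − 2 = 21.00.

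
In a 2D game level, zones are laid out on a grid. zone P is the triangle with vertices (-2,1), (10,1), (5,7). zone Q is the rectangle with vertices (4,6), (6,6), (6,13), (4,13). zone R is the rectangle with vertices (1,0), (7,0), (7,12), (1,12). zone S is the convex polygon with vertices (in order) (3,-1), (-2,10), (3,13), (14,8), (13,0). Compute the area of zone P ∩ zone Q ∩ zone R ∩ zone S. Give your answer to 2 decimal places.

The intersection is the polygon with vertices (4,6), (4,6.143), (5,7), (5.833,6).
By the shoelace formula its area is 0.99.

0.99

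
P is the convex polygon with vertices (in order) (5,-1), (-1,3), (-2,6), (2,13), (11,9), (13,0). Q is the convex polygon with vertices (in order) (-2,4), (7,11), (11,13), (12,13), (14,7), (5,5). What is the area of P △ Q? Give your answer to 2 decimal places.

|P| = 139.5, |Q| = 63, |P∩Q| = 42.1813.
|P △ Q| = |P| + |Q| − 2·|P∩Q| = 139.5 + 63 − 84.3627 = 118.14.

118.14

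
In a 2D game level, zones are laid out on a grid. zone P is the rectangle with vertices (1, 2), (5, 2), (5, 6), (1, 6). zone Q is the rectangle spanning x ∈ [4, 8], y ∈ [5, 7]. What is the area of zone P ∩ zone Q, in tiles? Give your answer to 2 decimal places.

1.00

|zone P∩zone Q|: x∈[4,5], y∈[5,6] → 1·1 = 1.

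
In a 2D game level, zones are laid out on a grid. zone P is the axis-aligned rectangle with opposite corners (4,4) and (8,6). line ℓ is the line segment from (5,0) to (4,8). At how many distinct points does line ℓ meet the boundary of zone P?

The segment meets the boundary at (4.25,6), (4.5,4).

2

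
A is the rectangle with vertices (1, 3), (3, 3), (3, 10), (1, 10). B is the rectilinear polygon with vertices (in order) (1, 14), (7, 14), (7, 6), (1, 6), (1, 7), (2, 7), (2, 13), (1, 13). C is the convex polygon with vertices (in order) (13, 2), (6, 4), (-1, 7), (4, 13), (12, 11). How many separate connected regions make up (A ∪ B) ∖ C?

(A ∪ B) ∖ C splits into 3 disjoint pieces (area 5.4286, area 0.15, area 9.525).

3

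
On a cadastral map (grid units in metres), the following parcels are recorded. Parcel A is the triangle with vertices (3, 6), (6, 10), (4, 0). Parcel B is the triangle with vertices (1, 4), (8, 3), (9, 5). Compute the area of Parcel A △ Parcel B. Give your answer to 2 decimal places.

|Parcel A| = 11, |Parcel B| = 7.5, |Parcel A∩Parcel B| = 1.1967.
|Parcel A △ Parcel B| = |Parcel A| + |Parcel B| − 2·|Parcel A∩Parcel B| = 11 + 7.5 − 2.3934 = 16.11.

16.11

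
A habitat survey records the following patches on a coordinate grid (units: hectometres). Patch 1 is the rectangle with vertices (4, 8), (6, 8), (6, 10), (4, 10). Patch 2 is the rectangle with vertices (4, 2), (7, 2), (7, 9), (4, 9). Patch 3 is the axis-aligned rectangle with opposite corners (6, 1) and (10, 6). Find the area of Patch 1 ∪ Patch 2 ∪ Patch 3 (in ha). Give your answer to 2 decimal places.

By inclusion–exclusion:
Individual areas: |Patch 1| = 4, |Patch 2| = 21, |Patch 3| = 20.
|Patch 1∩Patch 2|: x∈[4,6], y∈[8,9] → 2·1 = 2.
|Patch 1∩Patch 3| = 0 (no overlap).
|Patch 2∩Patch 3|: x∈[6,7], y∈[2,6] → 1·4 = 4.
|Patch 1∩Patch 2∩Patch 3| = 0.
|Patch 1 ∪ Patch 2 ∪ Patch 3| = 45 − 6 + 0 = 39.00.

39.00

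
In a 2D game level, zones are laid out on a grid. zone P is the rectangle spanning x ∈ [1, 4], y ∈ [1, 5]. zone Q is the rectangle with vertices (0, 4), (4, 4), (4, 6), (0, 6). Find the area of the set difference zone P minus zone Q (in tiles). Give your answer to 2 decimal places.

9.00

|zone P∩zone Q|: x∈[1,4], y∈[4,5] → 3·1 = 3.
|zone P| = 12.
|zone P ∖ zone Q| = |zone P| − |zone P∩zone Q| = 12 − 3 = 9.00.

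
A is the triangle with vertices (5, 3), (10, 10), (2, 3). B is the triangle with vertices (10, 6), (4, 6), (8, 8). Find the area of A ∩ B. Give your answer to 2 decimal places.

2.43

The intersection is the polygon with vertices (7.143,6), (5.429,6), (7.333,7.667), (8,8), (8.333,7.667).
By the shoelace formula its area is 2.43.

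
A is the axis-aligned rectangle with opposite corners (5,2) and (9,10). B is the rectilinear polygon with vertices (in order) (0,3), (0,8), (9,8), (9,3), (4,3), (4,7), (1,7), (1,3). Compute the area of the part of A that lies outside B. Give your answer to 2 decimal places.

12.00

|A| = 32, |A∩B| = 20.
|A ∖ B| = |A| − |A∩B| = 32 − 20 = 12.00.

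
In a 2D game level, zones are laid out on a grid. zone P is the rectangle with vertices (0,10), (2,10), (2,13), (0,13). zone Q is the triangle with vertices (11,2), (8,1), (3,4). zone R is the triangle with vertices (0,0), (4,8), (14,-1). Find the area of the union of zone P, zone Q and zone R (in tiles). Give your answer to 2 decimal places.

64.03

By inclusion–exclusion:
Individual areas: |zone P| = 6, |zone Q| = 7, |zone R| = 58.
|zone P∩zone Q| = 0.
|zone P∩zone R| = 0.
|zone Q∩zone R| = 6.9673.
|zone P∩zone Q∩zone R| = 0.
|zone P ∪ zone Q ∪ zone R| = 71 − 6.9673 + 0 = 64.03.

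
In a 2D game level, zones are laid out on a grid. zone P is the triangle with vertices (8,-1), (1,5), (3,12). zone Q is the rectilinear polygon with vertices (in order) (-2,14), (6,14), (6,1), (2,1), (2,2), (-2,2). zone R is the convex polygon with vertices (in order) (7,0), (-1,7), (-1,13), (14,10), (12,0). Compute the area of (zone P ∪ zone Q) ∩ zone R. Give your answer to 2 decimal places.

The region (zone P ∪ zone Q) ∩ zone R is the polygon with vertices (6,4.2), (7.615,0), (7,0), (-1,7), (-1,13), (6,11.6).
By the shoelace formula its area is 61.49.

61.49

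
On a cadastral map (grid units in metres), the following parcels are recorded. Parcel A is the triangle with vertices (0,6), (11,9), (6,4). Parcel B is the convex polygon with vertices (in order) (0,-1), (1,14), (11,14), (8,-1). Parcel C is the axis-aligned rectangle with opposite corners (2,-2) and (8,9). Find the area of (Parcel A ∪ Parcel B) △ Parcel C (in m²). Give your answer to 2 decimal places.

81.55

|Parcel A ∪ Parcel B| = 135.5465.
|(Parcel A ∪ Parcel B) ∩ Parcel C| = 60.
|(Parcel A ∪ Parcel B) △ Parcel C| = 135.5465 + 66 − 120 = 81.55.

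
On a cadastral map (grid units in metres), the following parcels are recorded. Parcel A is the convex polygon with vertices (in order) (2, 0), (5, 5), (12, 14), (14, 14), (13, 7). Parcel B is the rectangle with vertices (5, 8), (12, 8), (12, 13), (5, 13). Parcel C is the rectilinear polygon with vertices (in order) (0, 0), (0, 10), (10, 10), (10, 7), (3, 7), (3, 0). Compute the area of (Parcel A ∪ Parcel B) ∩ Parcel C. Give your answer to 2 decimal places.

|Parcel A ∪ Parcel B| = 74.3889.
|(Parcel A ∪ Parcel B) ∩ Parcel C| = 13.57.

13.57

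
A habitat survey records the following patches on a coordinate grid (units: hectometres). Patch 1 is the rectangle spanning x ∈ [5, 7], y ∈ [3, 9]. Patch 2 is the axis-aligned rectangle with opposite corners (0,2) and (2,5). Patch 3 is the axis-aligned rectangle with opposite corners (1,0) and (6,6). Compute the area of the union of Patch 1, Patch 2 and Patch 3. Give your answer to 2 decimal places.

By inclusion–exclusion:
Individual areas: |Patch 1| = 12, |Patch 2| = 6, |Patch 3| = 30.
|Patch 1∩Patch 2| = 0 (no overlap).
|Patch 1∩Patch 3|: x∈[5,6], y∈[3,6] → 1·3 = 3.
|Patch 2∩Patch 3|: x∈[1,2], y∈[2,5] → 1·3 = 3.
|Patch 1∩Patch 2∩Patch 3| = 0.
|Patch 1 ∪ Patch 2 ∪ Patch 3| = 48 − 6 + 0 = 42.00.

42.00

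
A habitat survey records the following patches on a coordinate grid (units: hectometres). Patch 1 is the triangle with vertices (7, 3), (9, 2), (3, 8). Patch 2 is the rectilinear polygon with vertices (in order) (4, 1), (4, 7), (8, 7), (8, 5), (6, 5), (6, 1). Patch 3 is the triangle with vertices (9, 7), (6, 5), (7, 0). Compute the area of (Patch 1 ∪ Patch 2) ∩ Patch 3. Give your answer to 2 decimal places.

2.79

|Patch 1 ∪ Patch 2| = 18.
|(Patch 1 ∪ Patch 2) ∩ Patch 3| = 2.79.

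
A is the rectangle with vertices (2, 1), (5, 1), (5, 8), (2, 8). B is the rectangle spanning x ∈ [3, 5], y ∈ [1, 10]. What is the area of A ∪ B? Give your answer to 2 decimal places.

By inclusion–exclusion:
Individual areas: |A| = 21, |B| = 18.
|A∩B|: x∈[3,5], y∈[1,8] → 2·7 = 14.
|A ∪ B| = 39 − 14 = 25.00.

25.00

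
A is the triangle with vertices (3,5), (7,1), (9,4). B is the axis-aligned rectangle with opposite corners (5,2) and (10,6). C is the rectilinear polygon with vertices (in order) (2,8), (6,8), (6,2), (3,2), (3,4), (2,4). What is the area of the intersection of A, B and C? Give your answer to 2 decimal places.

2.08

The intersection is the polygon with vertices (5,4.667), (6,4.5), (6,2), (5,3).
By the shoelace formula its area is 2.08.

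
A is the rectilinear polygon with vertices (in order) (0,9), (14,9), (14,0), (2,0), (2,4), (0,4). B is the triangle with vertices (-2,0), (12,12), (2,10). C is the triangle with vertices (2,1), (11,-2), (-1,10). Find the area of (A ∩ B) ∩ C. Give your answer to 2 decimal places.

The region (A ∩ B) ∩ C is the polygon with vertices (2,3.429), (2,4), (1,4), (0.364,5.909), (1.143,7.857), (3.923,5.077).
By the shoelace formula its area is 8.01.

8.01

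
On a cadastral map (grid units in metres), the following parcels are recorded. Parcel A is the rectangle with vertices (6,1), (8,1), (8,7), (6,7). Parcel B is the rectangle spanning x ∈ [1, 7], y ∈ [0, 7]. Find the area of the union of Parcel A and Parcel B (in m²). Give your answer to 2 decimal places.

48.00

By inclusion–exclusion:
Individual areas: |Parcel A| = 12, |Parcel B| = 42.
|Parcel A∩Parcel B|: x∈[6,7], y∈[1,7] → 1·6 = 6.
|Parcel A ∪ Parcel B| = 54 − 6 = 48.00.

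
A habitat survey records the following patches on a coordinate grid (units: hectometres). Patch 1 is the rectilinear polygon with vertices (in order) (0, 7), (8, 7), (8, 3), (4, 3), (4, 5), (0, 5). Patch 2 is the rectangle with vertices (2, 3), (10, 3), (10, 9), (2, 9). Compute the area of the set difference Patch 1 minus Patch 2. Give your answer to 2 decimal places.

|Patch 1| = 24, |Patch 1∩Patch 2| = 20.
|Patch 1 ∖ Patch 2| = |Patch 1| − |Patch 1∩Patch 2| = 24 − 20 = 4.00.

4.00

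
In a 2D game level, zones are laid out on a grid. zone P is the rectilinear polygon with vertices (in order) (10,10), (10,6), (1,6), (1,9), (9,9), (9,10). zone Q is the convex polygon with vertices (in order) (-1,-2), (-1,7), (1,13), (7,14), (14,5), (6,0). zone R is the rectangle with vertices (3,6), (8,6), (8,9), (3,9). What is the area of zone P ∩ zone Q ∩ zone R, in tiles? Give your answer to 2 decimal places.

15.00

The intersection is the polygon with vertices (3,6), (3,9), (8,9), (8,6).
By the shoelace formula its area is 15.00.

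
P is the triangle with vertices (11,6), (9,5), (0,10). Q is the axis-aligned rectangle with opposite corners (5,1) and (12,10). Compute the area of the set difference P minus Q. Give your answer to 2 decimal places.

2.40

|P| = 9.5, |P∩Q| = 7.101.
|P ∖ Q| = |P| − |P∩Q| = 9.5 − 7.101 = 2.40.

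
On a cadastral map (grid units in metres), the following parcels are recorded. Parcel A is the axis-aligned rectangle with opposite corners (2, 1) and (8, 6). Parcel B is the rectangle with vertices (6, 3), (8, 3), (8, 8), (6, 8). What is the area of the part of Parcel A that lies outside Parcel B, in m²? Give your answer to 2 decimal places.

|Parcel A∩Parcel B|: x∈[6,8], y∈[3,6] → 2·3 = 6.
|Parcel A| = 30.
|Parcel A ∖ Parcel B| = |Parcel A| − |Parcel A∩Parcel B| = 30 − 6 = 24.00.

24.00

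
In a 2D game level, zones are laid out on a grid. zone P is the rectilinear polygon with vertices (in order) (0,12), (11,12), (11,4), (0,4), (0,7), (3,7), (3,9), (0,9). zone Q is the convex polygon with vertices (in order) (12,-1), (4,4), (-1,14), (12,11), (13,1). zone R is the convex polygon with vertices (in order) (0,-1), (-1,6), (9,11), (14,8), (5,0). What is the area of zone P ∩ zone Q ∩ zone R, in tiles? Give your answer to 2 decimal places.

The intersection is the polygon with vertices (11,5.333), (9.5,4), (4,4), (2.5,7), (3,7), (3,8), (9,11), (11,9.8).
By the shoelace formula its area is 44.05.

44.05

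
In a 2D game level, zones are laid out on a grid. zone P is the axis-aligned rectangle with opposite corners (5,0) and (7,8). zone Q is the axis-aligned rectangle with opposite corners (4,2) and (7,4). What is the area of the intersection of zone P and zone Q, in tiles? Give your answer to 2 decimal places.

|zone P∩zone Q|: x∈[5,7], y∈[2,4] → 2·2 = 4.

4.00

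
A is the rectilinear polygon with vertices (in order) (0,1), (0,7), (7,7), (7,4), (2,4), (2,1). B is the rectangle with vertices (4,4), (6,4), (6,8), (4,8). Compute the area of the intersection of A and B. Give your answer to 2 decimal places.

6.00

The intersection is the polygon with vertices (6,7), (6,4), (4,4), (4,7).
By the shoelace formula its area is 6.00.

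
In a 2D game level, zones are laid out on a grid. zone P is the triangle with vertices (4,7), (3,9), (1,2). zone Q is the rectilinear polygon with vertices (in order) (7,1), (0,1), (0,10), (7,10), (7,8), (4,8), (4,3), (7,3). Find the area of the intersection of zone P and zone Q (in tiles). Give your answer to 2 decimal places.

The intersection is the polygon with vertices (1,2), (3,9), (4,7).
By the shoelace formula its area is 5.50.

5.50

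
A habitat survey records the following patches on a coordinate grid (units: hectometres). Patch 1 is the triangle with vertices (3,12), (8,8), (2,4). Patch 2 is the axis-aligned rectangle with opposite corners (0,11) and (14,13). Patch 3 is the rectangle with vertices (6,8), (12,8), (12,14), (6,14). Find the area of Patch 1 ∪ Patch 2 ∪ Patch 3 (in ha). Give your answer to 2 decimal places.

By inclusion–exclusion:
Individual areas: |Patch 1| = 22, |Patch 2| = 28, |Patch 3| = 36.
|Patch 1∩Patch 2| = 0.6875.
|Patch 1∩Patch 3| = 1.6.
|Patch 2∩Patch 3|: x∈[6,12], y∈[11,13] → 6·2 = 12.
|Patch 1∩Patch 2∩Patch 3| = 0.
|Patch 1 ∪ Patch 2 ∪ Patch 3| = 86 − 14.2875 + 0 = 71.71.

71.71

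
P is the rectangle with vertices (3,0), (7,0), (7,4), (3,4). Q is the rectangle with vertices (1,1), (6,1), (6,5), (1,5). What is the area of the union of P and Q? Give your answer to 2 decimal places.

By inclusion–exclusion:
Individual areas: |P| = 16, |Q| = 20.
|P∩Q|: x∈[3,6], y∈[1,4] → 3·3 = 9.
|P ∪ Q| = 36 − 9 = 27.00.

27.00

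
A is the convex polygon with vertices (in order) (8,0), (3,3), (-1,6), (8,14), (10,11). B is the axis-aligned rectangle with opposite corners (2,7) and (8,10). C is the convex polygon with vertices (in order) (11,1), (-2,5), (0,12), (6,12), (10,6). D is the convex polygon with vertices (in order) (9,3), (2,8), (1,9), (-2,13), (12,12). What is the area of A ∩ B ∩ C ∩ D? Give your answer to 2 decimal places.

15.97

The intersection is the polygon with vertices (8,9), (8,7), (3.4,7), (2,8), (2,8.667), (3.5,10), (7.333,10).
By the shoelace formula its area is 15.97.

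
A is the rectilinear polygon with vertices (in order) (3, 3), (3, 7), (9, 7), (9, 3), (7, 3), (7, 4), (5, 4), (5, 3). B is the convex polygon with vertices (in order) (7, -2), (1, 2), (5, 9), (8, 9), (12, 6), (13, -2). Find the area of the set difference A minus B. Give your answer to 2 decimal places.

|A| = 22, |A∩B| = 21.3571.
|A ∖ B| = |A| − |A∩B| = 22 − 21.3571 = 0.64.

0.64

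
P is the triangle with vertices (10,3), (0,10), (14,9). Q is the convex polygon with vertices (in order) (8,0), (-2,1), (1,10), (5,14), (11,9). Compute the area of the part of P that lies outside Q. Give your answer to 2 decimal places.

|P| = 44, |P∩Q| = 31.6833.
|P ∖ Q| = |P| − |P∩Q| = 44 − 31.6833 = 12.32.

12.32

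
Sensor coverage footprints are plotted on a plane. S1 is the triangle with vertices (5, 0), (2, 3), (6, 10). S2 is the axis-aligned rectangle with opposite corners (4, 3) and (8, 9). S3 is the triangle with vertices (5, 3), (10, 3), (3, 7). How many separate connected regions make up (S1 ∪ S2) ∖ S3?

(S1 ∪ S2) ∖ S3 splits into 2 disjoint pieces (area 9.15, area 15.094).

2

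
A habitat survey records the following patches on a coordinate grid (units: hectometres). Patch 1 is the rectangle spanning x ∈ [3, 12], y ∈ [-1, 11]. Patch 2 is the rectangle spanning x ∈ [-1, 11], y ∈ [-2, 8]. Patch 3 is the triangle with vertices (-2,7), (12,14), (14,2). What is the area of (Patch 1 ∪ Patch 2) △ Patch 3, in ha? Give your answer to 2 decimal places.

111.06

|Patch 1 ∪ Patch 2| = 156.
|(Patch 1 ∪ Patch 2) ∩ Patch 3| = 67.9688.
|(Patch 1 ∪ Patch 2) △ Patch 3| = 156 + 91 − 135.9375 = 111.06.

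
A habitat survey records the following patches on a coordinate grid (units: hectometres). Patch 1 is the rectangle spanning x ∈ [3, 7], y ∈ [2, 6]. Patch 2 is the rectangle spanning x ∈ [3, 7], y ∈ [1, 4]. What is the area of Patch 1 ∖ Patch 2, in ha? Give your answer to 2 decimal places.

|Patch 1∩Patch 2|: x∈[3,7], y∈[2,4] → 4·2 = 8.
|Patch 1| = 16.
|Patch 1 ∖ Patch 2| = |Patch 1| − |Patch 1∩Patch 2| = 16 − 8 = 8.00.

8.00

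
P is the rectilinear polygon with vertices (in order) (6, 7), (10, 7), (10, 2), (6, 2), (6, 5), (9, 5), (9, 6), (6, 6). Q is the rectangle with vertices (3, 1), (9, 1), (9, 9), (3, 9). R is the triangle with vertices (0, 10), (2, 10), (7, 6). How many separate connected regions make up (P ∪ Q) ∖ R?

(P ∪ Q) ∖ R is a single connected region.

1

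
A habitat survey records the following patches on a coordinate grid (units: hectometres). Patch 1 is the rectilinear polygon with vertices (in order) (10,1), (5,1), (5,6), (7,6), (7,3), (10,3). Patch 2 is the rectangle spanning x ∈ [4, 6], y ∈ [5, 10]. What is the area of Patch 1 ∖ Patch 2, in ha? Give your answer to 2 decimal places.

15.00

|Patch 1| = 16, |Patch 1∩Patch 2| = 1.
|Patch 1 ∖ Patch 2| = |Patch 1| − |Patch 1∩Patch 2| = 16 − 1 = 15.00.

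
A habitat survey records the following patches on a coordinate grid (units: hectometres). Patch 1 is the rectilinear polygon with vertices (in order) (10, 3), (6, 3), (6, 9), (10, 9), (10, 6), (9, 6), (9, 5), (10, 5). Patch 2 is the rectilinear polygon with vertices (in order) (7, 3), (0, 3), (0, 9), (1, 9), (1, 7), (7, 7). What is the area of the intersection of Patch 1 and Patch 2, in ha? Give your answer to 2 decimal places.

The intersection is the polygon with vertices (6,3), (6,7), (7,7), (7,3).
By the shoelace formula its area is 4.00.

4.00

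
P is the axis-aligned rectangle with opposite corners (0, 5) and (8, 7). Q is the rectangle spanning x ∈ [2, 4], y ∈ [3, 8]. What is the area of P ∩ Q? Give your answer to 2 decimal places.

4.00

|P∩Q|: x∈[2,4], y∈[5,7] → 2·2 = 4.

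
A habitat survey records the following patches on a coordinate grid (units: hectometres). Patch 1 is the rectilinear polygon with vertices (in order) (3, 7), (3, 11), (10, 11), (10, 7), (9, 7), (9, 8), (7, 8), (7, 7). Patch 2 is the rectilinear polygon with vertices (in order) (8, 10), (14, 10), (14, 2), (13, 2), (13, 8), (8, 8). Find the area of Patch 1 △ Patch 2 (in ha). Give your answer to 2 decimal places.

36.00

|Patch 1| = 26, |Patch 2| = 18, |Patch 1∩Patch 2| = 4.
|Patch 1 △ Patch 2| = |Patch 1| + |Patch 2| − 2·|Patch 1∩Patch 2| = 26 + 18 − 8 = 36.00.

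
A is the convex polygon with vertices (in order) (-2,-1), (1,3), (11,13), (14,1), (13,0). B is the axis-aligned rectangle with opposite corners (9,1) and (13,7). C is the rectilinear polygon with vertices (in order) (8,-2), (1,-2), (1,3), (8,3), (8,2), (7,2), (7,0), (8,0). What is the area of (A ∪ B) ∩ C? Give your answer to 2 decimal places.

22.97

The region (A ∪ B) ∩ C is the polygon with vertices (1,-0.8), (1,3), (8,3), (8,2), (7,2), (7,0), (8,0), (8,-0.333).
By the shoelace formula its area is 22.97.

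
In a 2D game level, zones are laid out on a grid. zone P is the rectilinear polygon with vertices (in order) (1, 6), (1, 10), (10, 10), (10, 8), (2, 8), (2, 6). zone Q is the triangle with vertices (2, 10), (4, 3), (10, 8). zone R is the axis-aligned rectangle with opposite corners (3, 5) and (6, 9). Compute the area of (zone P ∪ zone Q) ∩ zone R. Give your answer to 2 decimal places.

The region (zone P ∪ zone Q) ∩ zone R is the polygon with vertices (3,6.5), (3,9), (6,9), (6,5), (3.429,5).
By the shoelace formula its area is 11.68.

11.68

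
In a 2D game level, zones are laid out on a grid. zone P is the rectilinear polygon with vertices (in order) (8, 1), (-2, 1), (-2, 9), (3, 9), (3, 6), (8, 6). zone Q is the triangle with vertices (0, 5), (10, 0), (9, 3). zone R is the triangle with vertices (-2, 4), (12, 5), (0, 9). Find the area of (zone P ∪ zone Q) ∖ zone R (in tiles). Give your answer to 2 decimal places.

43.68

|zone P ∪ zone Q| = 68.6111.
|(zone P ∪ zone Q) ∩ zone R| = 24.9286.
|(zone P ∪ zone Q) ∖ zone R| = 68.6111 − 24.9286 = 43.68.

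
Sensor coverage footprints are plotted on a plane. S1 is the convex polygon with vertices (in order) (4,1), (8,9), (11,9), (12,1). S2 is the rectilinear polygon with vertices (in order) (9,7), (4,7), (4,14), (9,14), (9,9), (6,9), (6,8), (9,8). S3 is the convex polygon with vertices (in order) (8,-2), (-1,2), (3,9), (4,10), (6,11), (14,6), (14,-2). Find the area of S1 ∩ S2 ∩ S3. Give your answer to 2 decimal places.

1.75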